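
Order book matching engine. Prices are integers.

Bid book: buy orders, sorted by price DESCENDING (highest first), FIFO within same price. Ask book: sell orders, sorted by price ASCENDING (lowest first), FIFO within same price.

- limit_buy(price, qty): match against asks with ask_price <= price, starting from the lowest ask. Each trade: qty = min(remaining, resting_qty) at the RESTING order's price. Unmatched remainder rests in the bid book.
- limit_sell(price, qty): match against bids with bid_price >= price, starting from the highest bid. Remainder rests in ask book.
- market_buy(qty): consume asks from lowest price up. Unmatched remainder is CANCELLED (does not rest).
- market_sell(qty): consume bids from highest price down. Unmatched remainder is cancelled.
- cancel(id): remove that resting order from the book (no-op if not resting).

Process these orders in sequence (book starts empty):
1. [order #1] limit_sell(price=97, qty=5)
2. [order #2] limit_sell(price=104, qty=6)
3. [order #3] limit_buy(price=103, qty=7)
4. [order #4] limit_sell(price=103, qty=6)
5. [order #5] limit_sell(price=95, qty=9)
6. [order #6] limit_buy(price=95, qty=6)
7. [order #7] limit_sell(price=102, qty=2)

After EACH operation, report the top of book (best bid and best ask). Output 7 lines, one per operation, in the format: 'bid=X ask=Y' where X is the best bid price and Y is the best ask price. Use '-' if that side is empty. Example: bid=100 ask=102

After op 1 [order #1] limit_sell(price=97, qty=5): fills=none; bids=[-] asks=[#1:5@97]
After op 2 [order #2] limit_sell(price=104, qty=6): fills=none; bids=[-] asks=[#1:5@97 #2:6@104]
After op 3 [order #3] limit_buy(price=103, qty=7): fills=#3x#1:5@97; bids=[#3:2@103] asks=[#2:6@104]
After op 4 [order #4] limit_sell(price=103, qty=6): fills=#3x#4:2@103; bids=[-] asks=[#4:4@103 #2:6@104]
After op 5 [order #5] limit_sell(price=95, qty=9): fills=none; bids=[-] asks=[#5:9@95 #4:4@103 #2:6@104]
After op 6 [order #6] limit_buy(price=95, qty=6): fills=#6x#5:6@95; bids=[-] asks=[#5:3@95 #4:4@103 #2:6@104]
After op 7 [order #7] limit_sell(price=102, qty=2): fills=none; bids=[-] asks=[#5:3@95 #7:2@102 #4:4@103 #2:6@104]

Answer: bid=- ask=97
bid=- ask=97
bid=103 ask=104
bid=- ask=103
bid=- ask=95
bid=- ask=95
bid=- ask=95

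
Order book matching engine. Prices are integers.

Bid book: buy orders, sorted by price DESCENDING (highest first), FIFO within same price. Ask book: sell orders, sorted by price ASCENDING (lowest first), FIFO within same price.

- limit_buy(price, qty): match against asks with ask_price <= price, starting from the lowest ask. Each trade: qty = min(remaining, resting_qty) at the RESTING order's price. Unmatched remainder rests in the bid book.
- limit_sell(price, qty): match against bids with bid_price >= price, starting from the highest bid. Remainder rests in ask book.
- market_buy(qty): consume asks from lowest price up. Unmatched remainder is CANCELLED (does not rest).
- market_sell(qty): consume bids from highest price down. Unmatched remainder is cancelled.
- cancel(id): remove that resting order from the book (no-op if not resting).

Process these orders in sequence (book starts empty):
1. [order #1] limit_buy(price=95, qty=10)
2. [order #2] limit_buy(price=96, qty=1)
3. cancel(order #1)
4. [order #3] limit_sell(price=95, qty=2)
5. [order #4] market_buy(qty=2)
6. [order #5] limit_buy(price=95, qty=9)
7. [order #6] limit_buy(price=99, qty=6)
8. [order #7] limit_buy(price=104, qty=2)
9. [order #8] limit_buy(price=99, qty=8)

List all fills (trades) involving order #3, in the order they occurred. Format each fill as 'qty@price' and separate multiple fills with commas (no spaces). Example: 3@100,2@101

After op 1 [order #1] limit_buy(price=95, qty=10): fills=none; bids=[#1:10@95] asks=[-]
After op 2 [order #2] limit_buy(price=96, qty=1): fills=none; bids=[#2:1@96 #1:10@95] asks=[-]
After op 3 cancel(order #1): fills=none; bids=[#2:1@96] asks=[-]
After op 4 [order #3] limit_sell(price=95, qty=2): fills=#2x#3:1@96; bids=[-] asks=[#3:1@95]
After op 5 [order #4] market_buy(qty=2): fills=#4x#3:1@95; bids=[-] asks=[-]
After op 6 [order #5] limit_buy(price=95, qty=9): fills=none; bids=[#5:9@95] asks=[-]
After op 7 [order #6] limit_buy(price=99, qty=6): fills=none; bids=[#6:6@99 #5:9@95] asks=[-]
After op 8 [order #7] limit_buy(price=104, qty=2): fills=none; bids=[#7:2@104 #6:6@99 #5:9@95] asks=[-]
After op 9 [order #8] limit_buy(price=99, qty=8): fills=none; bids=[#7:2@104 #6:6@99 #8:8@99 #5:9@95] asks=[-]

Answer: 1@96,1@95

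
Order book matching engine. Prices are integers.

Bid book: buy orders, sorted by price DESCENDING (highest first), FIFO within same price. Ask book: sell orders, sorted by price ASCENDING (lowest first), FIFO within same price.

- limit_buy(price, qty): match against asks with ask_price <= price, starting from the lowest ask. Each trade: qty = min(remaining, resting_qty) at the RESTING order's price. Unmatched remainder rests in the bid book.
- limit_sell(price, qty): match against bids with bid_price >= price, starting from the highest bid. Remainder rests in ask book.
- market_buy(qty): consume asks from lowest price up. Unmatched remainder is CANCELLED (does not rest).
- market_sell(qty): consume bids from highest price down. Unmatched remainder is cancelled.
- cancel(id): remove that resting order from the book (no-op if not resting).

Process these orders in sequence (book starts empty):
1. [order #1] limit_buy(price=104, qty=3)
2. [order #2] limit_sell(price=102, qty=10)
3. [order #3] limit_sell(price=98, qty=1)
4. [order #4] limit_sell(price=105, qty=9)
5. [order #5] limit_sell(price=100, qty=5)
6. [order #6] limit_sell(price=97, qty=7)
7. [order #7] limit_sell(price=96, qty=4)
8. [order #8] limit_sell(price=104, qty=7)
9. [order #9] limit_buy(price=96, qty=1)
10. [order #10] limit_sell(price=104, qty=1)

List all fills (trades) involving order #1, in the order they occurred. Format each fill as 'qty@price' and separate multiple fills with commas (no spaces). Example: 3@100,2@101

Answer: 3@104

Derivation:
After op 1 [order #1] limit_buy(price=104, qty=3): fills=none; bids=[#1:3@104] asks=[-]
After op 2 [order #2] limit_sell(price=102, qty=10): fills=#1x#2:3@104; bids=[-] asks=[#2:7@102]
After op 3 [order #3] limit_sell(price=98, qty=1): fills=none; bids=[-] asks=[#3:1@98 #2:7@102]
After op 4 [order #4] limit_sell(price=105, qty=9): fills=none; bids=[-] asks=[#3:1@98 #2:7@102 #4:9@105]
After op 5 [order #5] limit_sell(price=100, qty=5): fills=none; bids=[-] asks=[#3:1@98 #5:5@100 #2:7@102 #4:9@105]
After op 6 [order #6] limit_sell(price=97, qty=7): fills=none; bids=[-] asks=[#6:7@97 #3:1@98 #5:5@100 #2:7@102 #4:9@105]
After op 7 [order #7] limit_sell(price=96, qty=4): fills=none; bids=[-] asks=[#7:4@96 #6:7@97 #3:1@98 #5:5@100 #2:7@102 #4:9@105]
After op 8 [order #8] limit_sell(price=104, qty=7): fills=none; bids=[-] asks=[#7:4@96 #6:7@97 #3:1@98 #5:5@100 #2:7@102 #8:7@104 #4:9@105]
After op 9 [order #9] limit_buy(price=96, qty=1): fills=#9x#7:1@96; bids=[-] asks=[#7:3@96 #6:7@97 #3:1@98 #5:5@100 #2:7@102 #8:7@104 #4:9@105]
After op 10 [order #10] limit_sell(price=104, qty=1): fills=none; bids=[-] asks=[#7:3@96 #6:7@97 #3:1@98 #5:5@100 #2:7@102 #8:7@104 #10:1@104 #4:9@105]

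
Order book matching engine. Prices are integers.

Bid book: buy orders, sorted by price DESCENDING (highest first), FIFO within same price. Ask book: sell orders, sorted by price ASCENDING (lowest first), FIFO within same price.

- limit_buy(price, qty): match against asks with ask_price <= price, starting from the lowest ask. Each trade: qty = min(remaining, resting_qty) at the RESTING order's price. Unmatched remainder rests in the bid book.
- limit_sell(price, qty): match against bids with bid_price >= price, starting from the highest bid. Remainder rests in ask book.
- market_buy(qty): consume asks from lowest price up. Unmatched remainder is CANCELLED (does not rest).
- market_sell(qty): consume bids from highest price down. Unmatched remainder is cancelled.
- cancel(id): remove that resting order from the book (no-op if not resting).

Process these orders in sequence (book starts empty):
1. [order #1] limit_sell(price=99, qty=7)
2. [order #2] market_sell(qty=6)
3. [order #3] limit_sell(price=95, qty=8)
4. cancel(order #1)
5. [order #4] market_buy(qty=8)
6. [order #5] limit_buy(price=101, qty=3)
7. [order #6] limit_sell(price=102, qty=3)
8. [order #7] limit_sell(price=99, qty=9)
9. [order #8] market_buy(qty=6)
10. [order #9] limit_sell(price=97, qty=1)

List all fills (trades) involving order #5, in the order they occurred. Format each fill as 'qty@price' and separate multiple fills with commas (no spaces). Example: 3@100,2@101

Answer: 3@101

Derivation:
After op 1 [order #1] limit_sell(price=99, qty=7): fills=none; bids=[-] asks=[#1:7@99]
After op 2 [order #2] market_sell(qty=6): fills=none; bids=[-] asks=[#1:7@99]
After op 3 [order #3] limit_sell(price=95, qty=8): fills=none; bids=[-] asks=[#3:8@95 #1:7@99]
After op 4 cancel(order #1): fills=none; bids=[-] asks=[#3:8@95]
After op 5 [order #4] market_buy(qty=8): fills=#4x#3:8@95; bids=[-] asks=[-]
After op 6 [order #5] limit_buy(price=101, qty=3): fills=none; bids=[#5:3@101] asks=[-]
After op 7 [order #6] limit_sell(price=102, qty=3): fills=none; bids=[#5:3@101] asks=[#6:3@102]
After op 8 [order #7] limit_sell(price=99, qty=9): fills=#5x#7:3@101; bids=[-] asks=[#7:6@99 #6:3@102]
After op 9 [order #8] market_buy(qty=6): fills=#8x#7:6@99; bids=[-] asks=[#6:3@102]
After op 10 [order #9] limit_sell(price=97, qty=1): fills=none; bids=[-] asks=[#9:1@97 #6:3@102]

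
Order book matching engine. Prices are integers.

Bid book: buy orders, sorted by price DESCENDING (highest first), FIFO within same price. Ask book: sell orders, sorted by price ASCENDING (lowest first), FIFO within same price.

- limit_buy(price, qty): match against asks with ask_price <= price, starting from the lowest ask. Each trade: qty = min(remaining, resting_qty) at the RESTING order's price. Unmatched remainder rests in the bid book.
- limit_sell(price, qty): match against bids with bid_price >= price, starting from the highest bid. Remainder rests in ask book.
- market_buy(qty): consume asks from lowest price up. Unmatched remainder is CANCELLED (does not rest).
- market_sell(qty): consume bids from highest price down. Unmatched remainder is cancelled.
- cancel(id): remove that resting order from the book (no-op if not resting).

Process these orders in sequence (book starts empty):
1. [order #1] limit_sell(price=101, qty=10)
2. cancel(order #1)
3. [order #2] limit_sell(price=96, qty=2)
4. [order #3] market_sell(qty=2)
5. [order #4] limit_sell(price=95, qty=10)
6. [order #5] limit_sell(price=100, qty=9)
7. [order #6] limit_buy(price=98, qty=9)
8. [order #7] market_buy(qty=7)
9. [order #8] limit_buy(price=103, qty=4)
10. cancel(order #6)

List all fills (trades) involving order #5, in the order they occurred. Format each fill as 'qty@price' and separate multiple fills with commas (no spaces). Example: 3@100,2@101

After op 1 [order #1] limit_sell(price=101, qty=10): fills=none; bids=[-] asks=[#1:10@101]
After op 2 cancel(order #1): fills=none; bids=[-] asks=[-]
After op 3 [order #2] limit_sell(price=96, qty=2): fills=none; bids=[-] asks=[#2:2@96]
After op 4 [order #3] market_sell(qty=2): fills=none; bids=[-] asks=[#2:2@96]
After op 5 [order #4] limit_sell(price=95, qty=10): fills=none; bids=[-] asks=[#4:10@95 #2:2@96]
After op 6 [order #5] limit_sell(price=100, qty=9): fills=none; bids=[-] asks=[#4:10@95 #2:2@96 #5:9@100]
After op 7 [order #6] limit_buy(price=98, qty=9): fills=#6x#4:9@95; bids=[-] asks=[#4:1@95 #2:2@96 #5:9@100]
After op 8 [order #7] market_buy(qty=7): fills=#7x#4:1@95 #7x#2:2@96 #7x#5:4@100; bids=[-] asks=[#5:5@100]
After op 9 [order #8] limit_buy(price=103, qty=4): fills=#8x#5:4@100; bids=[-] asks=[#5:1@100]
After op 10 cancel(order #6): fills=none; bids=[-] asks=[#5:1@100]

Answer: 4@100,4@100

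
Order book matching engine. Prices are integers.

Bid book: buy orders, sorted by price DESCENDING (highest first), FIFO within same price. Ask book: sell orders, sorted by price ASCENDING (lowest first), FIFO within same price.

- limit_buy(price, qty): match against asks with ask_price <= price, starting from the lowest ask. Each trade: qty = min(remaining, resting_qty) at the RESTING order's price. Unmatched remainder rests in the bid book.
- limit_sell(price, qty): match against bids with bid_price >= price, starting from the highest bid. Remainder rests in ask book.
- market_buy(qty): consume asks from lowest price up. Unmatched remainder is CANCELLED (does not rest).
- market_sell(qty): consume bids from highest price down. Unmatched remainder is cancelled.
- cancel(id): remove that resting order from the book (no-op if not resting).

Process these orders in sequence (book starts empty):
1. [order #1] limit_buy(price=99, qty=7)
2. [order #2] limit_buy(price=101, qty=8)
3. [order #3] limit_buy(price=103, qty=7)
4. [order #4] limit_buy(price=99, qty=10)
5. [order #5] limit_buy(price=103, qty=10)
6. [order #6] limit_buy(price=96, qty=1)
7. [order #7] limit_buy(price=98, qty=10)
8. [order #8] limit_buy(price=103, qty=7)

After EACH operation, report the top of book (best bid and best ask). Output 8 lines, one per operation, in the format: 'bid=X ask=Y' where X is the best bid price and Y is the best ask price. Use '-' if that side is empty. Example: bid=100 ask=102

Answer: bid=99 ask=-
bid=101 ask=-
bid=103 ask=-
bid=103 ask=-
bid=103 ask=-
bid=103 ask=-
bid=103 ask=-
bid=103 ask=-

Derivation:
After op 1 [order #1] limit_buy(price=99, qty=7): fills=none; bids=[#1:7@99] asks=[-]
After op 2 [order #2] limit_buy(price=101, qty=8): fills=none; bids=[#2:8@101 #1:7@99] asks=[-]
After op 3 [order #3] limit_buy(price=103, qty=7): fills=none; bids=[#3:7@103 #2:8@101 #1:7@99] asks=[-]
After op 4 [order #4] limit_buy(price=99, qty=10): fills=none; bids=[#3:7@103 #2:8@101 #1:7@99 #4:10@99] asks=[-]
After op 5 [order #5] limit_buy(price=103, qty=10): fills=none; bids=[#3:7@103 #5:10@103 #2:8@101 #1:7@99 #4:10@99] asks=[-]
After op 6 [order #6] limit_buy(price=96, qty=1): fills=none; bids=[#3:7@103 #5:10@103 #2:8@101 #1:7@99 #4:10@99 #6:1@96] asks=[-]
After op 7 [order #7] limit_buy(price=98, qty=10): fills=none; bids=[#3:7@103 #5:10@103 #2:8@101 #1:7@99 #4:10@99 #7:10@98 #6:1@96] asks=[-]
After op 8 [order #8] limit_buy(price=103, qty=7): fills=none; bids=[#3:7@103 #5:10@103 #8:7@103 #2:8@101 #1:7@99 #4:10@99 #7:10@98 #6:1@96] asks=[-]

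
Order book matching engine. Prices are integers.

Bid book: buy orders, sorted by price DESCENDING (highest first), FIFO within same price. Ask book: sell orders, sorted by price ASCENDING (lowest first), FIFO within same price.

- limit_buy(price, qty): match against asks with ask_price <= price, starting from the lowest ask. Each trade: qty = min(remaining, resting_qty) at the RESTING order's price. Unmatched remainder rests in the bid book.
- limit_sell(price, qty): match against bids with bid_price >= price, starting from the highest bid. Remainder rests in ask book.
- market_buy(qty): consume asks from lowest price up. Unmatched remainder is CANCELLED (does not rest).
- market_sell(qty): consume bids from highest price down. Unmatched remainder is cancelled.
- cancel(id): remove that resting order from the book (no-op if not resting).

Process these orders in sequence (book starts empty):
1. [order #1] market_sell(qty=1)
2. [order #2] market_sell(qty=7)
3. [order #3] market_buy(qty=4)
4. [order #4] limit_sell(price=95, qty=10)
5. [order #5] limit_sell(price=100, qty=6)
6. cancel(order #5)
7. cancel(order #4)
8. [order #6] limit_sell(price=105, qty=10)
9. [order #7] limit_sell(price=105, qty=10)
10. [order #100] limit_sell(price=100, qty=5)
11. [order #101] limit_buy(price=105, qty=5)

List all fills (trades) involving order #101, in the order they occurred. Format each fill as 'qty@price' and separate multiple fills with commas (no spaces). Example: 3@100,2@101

After op 1 [order #1] market_sell(qty=1): fills=none; bids=[-] asks=[-]
After op 2 [order #2] market_sell(qty=7): fills=none; bids=[-] asks=[-]
After op 3 [order #3] market_buy(qty=4): fills=none; bids=[-] asks=[-]
After op 4 [order #4] limit_sell(price=95, qty=10): fills=none; bids=[-] asks=[#4:10@95]
After op 5 [order #5] limit_sell(price=100, qty=6): fills=none; bids=[-] asks=[#4:10@95 #5:6@100]
After op 6 cancel(order #5): fills=none; bids=[-] asks=[#4:10@95]
After op 7 cancel(order #4): fills=none; bids=[-] asks=[-]
After op 8 [order #6] limit_sell(price=105, qty=10): fills=none; bids=[-] asks=[#6:10@105]
After op 9 [order #7] limit_sell(price=105, qty=10): fills=none; bids=[-] asks=[#6:10@105 #7:10@105]
After op 10 [order #100] limit_sell(price=100, qty=5): fills=none; bids=[-] asks=[#100:5@100 #6:10@105 #7:10@105]
After op 11 [order #101] limit_buy(price=105, qty=5): fills=#101x#100:5@100; bids=[-] asks=[#6:10@105 #7:10@105]

Answer: 5@100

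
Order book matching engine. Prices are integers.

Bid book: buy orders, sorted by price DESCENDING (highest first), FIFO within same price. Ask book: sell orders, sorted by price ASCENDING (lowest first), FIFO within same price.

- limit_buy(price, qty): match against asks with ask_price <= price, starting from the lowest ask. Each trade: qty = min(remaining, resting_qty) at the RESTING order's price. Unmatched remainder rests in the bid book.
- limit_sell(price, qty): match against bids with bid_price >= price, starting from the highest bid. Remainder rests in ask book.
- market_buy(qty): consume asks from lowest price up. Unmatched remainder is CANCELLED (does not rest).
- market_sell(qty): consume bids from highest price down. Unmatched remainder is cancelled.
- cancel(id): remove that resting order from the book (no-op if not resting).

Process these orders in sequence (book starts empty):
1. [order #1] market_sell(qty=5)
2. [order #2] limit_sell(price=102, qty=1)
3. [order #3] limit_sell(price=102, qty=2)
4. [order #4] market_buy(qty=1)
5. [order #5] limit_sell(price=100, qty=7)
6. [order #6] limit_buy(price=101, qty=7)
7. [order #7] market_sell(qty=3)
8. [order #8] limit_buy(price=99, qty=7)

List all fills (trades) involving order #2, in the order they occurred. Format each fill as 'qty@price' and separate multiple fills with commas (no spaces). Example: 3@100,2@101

Answer: 1@102

Derivation:
After op 1 [order #1] market_sell(qty=5): fills=none; bids=[-] asks=[-]
After op 2 [order #2] limit_sell(price=102, qty=1): fills=none; bids=[-] asks=[#2:1@102]
After op 3 [order #3] limit_sell(price=102, qty=2): fills=none; bids=[-] asks=[#2:1@102 #3:2@102]
After op 4 [order #4] market_buy(qty=1): fills=#4x#2:1@102; bids=[-] asks=[#3:2@102]
After op 5 [order #5] limit_sell(price=100, qty=7): fills=none; bids=[-] asks=[#5:7@100 #3:2@102]
After op 6 [order #6] limit_buy(price=101, qty=7): fills=#6x#5:7@100; bids=[-] asks=[#3:2@102]
After op 7 [order #7] market_sell(qty=3): fills=none; bids=[-] asks=[#3:2@102]
After op 8 [order #8] limit_buy(price=99, qty=7): fills=none; bids=[#8:7@99] asks=[#3:2@102]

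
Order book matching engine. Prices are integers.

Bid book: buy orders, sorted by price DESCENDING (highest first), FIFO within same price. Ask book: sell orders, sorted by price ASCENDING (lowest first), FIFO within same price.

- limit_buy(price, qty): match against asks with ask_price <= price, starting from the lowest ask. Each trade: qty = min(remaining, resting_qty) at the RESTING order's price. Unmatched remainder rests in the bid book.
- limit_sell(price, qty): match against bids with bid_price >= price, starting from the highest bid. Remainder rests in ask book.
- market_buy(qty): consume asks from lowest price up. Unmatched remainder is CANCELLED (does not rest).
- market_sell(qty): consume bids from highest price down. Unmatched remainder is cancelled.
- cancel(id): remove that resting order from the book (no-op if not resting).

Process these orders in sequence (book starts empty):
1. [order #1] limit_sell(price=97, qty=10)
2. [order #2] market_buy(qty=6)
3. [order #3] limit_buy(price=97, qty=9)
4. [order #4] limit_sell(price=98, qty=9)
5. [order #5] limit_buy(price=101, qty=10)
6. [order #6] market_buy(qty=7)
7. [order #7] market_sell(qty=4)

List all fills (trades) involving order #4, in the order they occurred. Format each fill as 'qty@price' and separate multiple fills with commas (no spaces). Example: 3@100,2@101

Answer: 9@98

Derivation:
After op 1 [order #1] limit_sell(price=97, qty=10): fills=none; bids=[-] asks=[#1:10@97]
After op 2 [order #2] market_buy(qty=6): fills=#2x#1:6@97; bids=[-] asks=[#1:4@97]
After op 3 [order #3] limit_buy(price=97, qty=9): fills=#3x#1:4@97; bids=[#3:5@97] asks=[-]
After op 4 [order #4] limit_sell(price=98, qty=9): fills=none; bids=[#3:5@97] asks=[#4:9@98]
After op 5 [order #5] limit_buy(price=101, qty=10): fills=#5x#4:9@98; bids=[#5:1@101 #3:5@97] asks=[-]
After op 6 [order #6] market_buy(qty=7): fills=none; bids=[#5:1@101 #3:5@97] asks=[-]
After op 7 [order #7] market_sell(qty=4): fills=#5x#7:1@101 #3x#7:3@97; bids=[#3:2@97] asks=[-]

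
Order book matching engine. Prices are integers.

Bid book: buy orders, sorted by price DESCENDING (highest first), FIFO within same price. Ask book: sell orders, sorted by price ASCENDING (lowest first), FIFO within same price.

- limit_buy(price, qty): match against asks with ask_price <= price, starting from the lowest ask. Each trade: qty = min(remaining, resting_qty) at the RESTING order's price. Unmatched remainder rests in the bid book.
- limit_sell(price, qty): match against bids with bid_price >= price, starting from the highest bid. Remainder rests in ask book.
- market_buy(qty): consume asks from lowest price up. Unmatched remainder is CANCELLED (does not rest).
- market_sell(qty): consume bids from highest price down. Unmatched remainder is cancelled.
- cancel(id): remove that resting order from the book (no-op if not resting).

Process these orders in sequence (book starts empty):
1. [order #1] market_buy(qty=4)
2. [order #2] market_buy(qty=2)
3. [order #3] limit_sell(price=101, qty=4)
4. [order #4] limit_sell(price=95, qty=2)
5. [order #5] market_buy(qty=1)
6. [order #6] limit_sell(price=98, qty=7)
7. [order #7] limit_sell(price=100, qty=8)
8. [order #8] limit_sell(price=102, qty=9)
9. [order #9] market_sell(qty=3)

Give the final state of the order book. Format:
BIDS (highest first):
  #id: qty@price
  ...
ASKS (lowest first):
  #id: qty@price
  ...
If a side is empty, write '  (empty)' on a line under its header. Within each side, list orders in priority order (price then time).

Answer: BIDS (highest first):
  (empty)
ASKS (lowest first):
  #4: 1@95
  #6: 7@98
  #7: 8@100
  #3: 4@101
  #8: 9@102

Derivation:
After op 1 [order #1] market_buy(qty=4): fills=none; bids=[-] asks=[-]
After op 2 [order #2] market_buy(qty=2): fills=none; bids=[-] asks=[-]
After op 3 [order #3] limit_sell(price=101, qty=4): fills=none; bids=[-] asks=[#3:4@101]
After op 4 [order #4] limit_sell(price=95, qty=2): fills=none; bids=[-] asks=[#4:2@95 #3:4@101]
After op 5 [order #5] market_buy(qty=1): fills=#5x#4:1@95; bids=[-] asks=[#4:1@95 #3:4@101]
After op 6 [order #6] limit_sell(price=98, qty=7): fills=none; bids=[-] asks=[#4:1@95 #6:7@98 #3:4@101]
After op 7 [order #7] limit_sell(price=100, qty=8): fills=none; bids=[-] asks=[#4:1@95 #6:7@98 #7:8@100 #3:4@101]
After op 8 [order #8] limit_sell(price=102, qty=9): fills=none; bids=[-] asks=[#4:1@95 #6:7@98 #7:8@100 #3:4@101 #8:9@102]
After op 9 [order #9] market_sell(qty=3): fills=none; bids=[-] asks=[#4:1@95 #6:7@98 #7:8@100 #3:4@101 #8:9@102]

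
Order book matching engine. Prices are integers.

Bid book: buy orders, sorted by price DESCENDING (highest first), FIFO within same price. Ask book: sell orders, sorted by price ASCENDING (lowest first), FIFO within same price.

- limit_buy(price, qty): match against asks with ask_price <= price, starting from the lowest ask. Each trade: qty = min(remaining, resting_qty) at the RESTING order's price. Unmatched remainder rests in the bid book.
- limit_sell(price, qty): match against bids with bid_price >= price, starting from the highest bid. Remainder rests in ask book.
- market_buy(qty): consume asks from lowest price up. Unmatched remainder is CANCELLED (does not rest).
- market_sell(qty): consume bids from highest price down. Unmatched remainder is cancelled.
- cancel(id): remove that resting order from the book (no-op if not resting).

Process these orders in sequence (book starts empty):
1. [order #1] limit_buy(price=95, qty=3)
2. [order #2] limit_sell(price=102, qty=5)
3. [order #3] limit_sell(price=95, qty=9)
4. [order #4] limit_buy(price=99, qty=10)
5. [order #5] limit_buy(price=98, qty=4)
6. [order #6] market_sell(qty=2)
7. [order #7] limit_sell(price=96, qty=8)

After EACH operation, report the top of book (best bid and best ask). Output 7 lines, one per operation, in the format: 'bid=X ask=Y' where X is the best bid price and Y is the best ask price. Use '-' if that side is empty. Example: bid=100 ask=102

After op 1 [order #1] limit_buy(price=95, qty=3): fills=none; bids=[#1:3@95] asks=[-]
After op 2 [order #2] limit_sell(price=102, qty=5): fills=none; bids=[#1:3@95] asks=[#2:5@102]
After op 3 [order #3] limit_sell(price=95, qty=9): fills=#1x#3:3@95; bids=[-] asks=[#3:6@95 #2:5@102]
After op 4 [order #4] limit_buy(price=99, qty=10): fills=#4x#3:6@95; bids=[#4:4@99] asks=[#2:5@102]
After op 5 [order #5] limit_buy(price=98, qty=4): fills=none; bids=[#4:4@99 #5:4@98] asks=[#2:5@102]
After op 6 [order #6] market_sell(qty=2): fills=#4x#6:2@99; bids=[#4:2@99 #5:4@98] asks=[#2:5@102]
After op 7 [order #7] limit_sell(price=96, qty=8): fills=#4x#7:2@99 #5x#7:4@98; bids=[-] asks=[#7:2@96 #2:5@102]

Answer: bid=95 ask=-
bid=95 ask=102
bid=- ask=95
bid=99 ask=102
bid=99 ask=102
bid=99 ask=102
bid=- ask=96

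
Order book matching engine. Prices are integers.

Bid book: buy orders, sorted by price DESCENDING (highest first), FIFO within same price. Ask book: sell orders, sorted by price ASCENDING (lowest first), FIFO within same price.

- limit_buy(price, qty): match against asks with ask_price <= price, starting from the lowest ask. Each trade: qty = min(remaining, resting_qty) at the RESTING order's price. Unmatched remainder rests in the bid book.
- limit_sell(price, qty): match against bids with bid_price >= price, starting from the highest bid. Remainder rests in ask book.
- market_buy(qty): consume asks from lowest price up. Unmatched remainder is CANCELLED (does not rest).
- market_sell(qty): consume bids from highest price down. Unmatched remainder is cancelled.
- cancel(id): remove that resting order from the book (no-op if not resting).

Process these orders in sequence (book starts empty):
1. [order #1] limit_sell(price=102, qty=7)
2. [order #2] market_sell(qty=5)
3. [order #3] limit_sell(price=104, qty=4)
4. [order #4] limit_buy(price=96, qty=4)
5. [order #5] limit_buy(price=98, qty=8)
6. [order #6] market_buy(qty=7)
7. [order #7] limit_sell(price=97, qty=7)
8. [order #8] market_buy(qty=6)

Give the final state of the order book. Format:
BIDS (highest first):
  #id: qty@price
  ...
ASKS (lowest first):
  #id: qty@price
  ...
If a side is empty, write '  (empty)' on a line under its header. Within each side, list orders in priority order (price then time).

Answer: BIDS (highest first):
  #5: 1@98
  #4: 4@96
ASKS (lowest first):
  (empty)

Derivation:
After op 1 [order #1] limit_sell(price=102, qty=7): fills=none; bids=[-] asks=[#1:7@102]
After op 2 [order #2] market_sell(qty=5): fills=none; bids=[-] asks=[#1:7@102]
After op 3 [order #3] limit_sell(price=104, qty=4): fills=none; bids=[-] asks=[#1:7@102 #3:4@104]
After op 4 [order #4] limit_buy(price=96, qty=4): fills=none; bids=[#4:4@96] asks=[#1:7@102 #3:4@104]
After op 5 [order #5] limit_buy(price=98, qty=8): fills=none; bids=[#5:8@98 #4:4@96] asks=[#1:7@102 #3:4@104]
After op 6 [order #6] market_buy(qty=7): fills=#6x#1:7@102; bids=[#5:8@98 #4:4@96] asks=[#3:4@104]
After op 7 [order #7] limit_sell(price=97, qty=7): fills=#5x#7:7@98; bids=[#5:1@98 #4:4@96] asks=[#3:4@104]
After op 8 [order #8] market_buy(qty=6): fills=#8x#3:4@104; bids=[#5:1@98 #4:4@96] asks=[-]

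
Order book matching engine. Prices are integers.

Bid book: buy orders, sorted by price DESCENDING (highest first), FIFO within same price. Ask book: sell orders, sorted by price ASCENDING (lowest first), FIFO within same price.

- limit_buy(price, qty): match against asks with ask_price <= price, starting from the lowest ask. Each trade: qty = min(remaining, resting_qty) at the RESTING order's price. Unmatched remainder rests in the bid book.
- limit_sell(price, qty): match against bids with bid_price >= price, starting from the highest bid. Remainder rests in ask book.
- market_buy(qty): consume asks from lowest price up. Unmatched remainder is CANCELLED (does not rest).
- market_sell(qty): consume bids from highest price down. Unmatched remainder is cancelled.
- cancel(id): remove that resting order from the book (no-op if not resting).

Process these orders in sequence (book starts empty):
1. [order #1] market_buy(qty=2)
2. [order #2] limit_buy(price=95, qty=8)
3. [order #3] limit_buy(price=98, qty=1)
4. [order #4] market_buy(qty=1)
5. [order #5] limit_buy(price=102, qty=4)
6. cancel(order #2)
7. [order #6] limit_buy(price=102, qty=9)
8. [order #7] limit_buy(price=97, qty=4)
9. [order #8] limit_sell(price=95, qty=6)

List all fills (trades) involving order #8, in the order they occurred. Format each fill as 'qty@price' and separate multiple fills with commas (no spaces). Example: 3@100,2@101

After op 1 [order #1] market_buy(qty=2): fills=none; bids=[-] asks=[-]
After op 2 [order #2] limit_buy(price=95, qty=8): fills=none; bids=[#2:8@95] asks=[-]
After op 3 [order #3] limit_buy(price=98, qty=1): fills=none; bids=[#3:1@98 #2:8@95] asks=[-]
After op 4 [order #4] market_buy(qty=1): fills=none; bids=[#3:1@98 #2:8@95] asks=[-]
After op 5 [order #5] limit_buy(price=102, qty=4): fills=none; bids=[#5:4@102 #3:1@98 #2:8@95] asks=[-]
After op 6 cancel(order #2): fills=none; bids=[#5:4@102 #3:1@98] asks=[-]
After op 7 [order #6] limit_buy(price=102, qty=9): fills=none; bids=[#5:4@102 #6:9@102 #3:1@98] asks=[-]
After op 8 [order #7] limit_buy(price=97, qty=4): fills=none; bids=[#5:4@102 #6:9@102 #3:1@98 #7:4@97] asks=[-]
After op 9 [order #8] limit_sell(price=95, qty=6): fills=#5x#8:4@102 #6x#8:2@102; bids=[#6:7@102 #3:1@98 #7:4@97] asks=[-]

Answer: 4@102,2@102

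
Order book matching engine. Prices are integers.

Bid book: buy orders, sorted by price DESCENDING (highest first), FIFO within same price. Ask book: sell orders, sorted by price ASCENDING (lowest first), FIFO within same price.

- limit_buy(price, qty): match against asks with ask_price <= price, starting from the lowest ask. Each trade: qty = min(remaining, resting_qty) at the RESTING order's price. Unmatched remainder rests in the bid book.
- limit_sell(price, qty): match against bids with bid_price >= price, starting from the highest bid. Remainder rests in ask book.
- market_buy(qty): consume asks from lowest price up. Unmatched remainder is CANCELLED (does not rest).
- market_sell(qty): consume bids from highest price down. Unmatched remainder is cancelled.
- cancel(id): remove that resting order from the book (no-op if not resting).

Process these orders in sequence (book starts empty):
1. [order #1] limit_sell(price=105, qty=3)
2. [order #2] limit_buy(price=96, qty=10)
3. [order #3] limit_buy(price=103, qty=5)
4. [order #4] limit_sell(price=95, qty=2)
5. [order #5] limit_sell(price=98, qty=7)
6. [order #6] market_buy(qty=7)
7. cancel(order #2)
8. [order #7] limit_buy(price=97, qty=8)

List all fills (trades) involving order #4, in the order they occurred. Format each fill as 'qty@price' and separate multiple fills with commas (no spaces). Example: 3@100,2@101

After op 1 [order #1] limit_sell(price=105, qty=3): fills=none; bids=[-] asks=[#1:3@105]
After op 2 [order #2] limit_buy(price=96, qty=10): fills=none; bids=[#2:10@96] asks=[#1:3@105]
After op 3 [order #3] limit_buy(price=103, qty=5): fills=none; bids=[#3:5@103 #2:10@96] asks=[#1:3@105]
After op 4 [order #4] limit_sell(price=95, qty=2): fills=#3x#4:2@103; bids=[#3:3@103 #2:10@96] asks=[#1:3@105]
After op 5 [order #5] limit_sell(price=98, qty=7): fills=#3x#5:3@103; bids=[#2:10@96] asks=[#5:4@98 #1:3@105]
After op 6 [order #6] market_buy(qty=7): fills=#6x#5:4@98 #6x#1:3@105; bids=[#2:10@96] asks=[-]
After op 7 cancel(order #2): fills=none; bids=[-] asks=[-]
After op 8 [order #7] limit_buy(price=97, qty=8): fills=none; bids=[#7:8@97] asks=[-]

Answer: 2@103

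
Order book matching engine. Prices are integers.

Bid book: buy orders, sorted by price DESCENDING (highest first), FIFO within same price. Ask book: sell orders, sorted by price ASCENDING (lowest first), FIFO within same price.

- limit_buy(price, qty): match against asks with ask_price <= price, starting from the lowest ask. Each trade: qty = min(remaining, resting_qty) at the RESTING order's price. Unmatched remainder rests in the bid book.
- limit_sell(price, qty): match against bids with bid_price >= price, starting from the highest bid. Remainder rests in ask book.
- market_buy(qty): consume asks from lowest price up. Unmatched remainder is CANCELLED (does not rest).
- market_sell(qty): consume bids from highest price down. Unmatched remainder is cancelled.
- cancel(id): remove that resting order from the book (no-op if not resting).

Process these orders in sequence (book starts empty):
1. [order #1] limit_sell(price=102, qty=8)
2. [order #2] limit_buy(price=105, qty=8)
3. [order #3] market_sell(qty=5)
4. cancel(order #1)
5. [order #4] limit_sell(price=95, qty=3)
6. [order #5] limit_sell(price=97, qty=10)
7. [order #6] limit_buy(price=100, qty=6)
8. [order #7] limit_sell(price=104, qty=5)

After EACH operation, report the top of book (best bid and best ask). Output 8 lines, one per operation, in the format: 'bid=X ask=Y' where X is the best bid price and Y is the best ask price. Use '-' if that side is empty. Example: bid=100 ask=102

Answer: bid=- ask=102
bid=- ask=-
bid=- ask=-
bid=- ask=-
bid=- ask=95
bid=- ask=95
bid=- ask=97
bid=- ask=97

Derivation:
After op 1 [order #1] limit_sell(price=102, qty=8): fills=none; bids=[-] asks=[#1:8@102]
After op 2 [order #2] limit_buy(price=105, qty=8): fills=#2x#1:8@102; bids=[-] asks=[-]
After op 3 [order #3] market_sell(qty=5): fills=none; bids=[-] asks=[-]
After op 4 cancel(order #1): fills=none; bids=[-] asks=[-]
After op 5 [order #4] limit_sell(price=95, qty=3): fills=none; bids=[-] asks=[#4:3@95]
After op 6 [order #5] limit_sell(price=97, qty=10): fills=none; bids=[-] asks=[#4:3@95 #5:10@97]
After op 7 [order #6] limit_buy(price=100, qty=6): fills=#6x#4:3@95 #6x#5:3@97; bids=[-] asks=[#5:7@97]
After op 8 [order #7] limit_sell(price=104, qty=5): fills=none; bids=[-] asks=[#5:7@97 #7:5@104]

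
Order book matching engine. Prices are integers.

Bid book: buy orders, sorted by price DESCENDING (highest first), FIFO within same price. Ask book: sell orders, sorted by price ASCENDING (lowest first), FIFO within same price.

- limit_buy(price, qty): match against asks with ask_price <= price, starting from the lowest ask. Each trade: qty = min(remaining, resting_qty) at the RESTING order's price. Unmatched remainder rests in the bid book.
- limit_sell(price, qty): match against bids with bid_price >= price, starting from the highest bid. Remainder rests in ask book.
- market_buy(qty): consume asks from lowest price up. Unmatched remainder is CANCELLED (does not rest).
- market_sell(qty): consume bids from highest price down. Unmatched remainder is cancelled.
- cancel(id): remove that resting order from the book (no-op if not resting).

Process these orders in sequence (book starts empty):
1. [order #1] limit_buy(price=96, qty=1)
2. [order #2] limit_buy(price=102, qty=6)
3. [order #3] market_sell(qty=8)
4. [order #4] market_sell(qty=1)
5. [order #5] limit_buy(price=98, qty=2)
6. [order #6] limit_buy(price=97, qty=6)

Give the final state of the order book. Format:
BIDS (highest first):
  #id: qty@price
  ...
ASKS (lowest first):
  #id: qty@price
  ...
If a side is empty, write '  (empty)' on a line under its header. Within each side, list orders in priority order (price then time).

Answer: BIDS (highest first):
  #5: 2@98
  #6: 6@97
ASKS (lowest first):
  (empty)

Derivation:
After op 1 [order #1] limit_buy(price=96, qty=1): fills=none; bids=[#1:1@96] asks=[-]
After op 2 [order #2] limit_buy(price=102, qty=6): fills=none; bids=[#2:6@102 #1:1@96] asks=[-]
After op 3 [order #3] market_sell(qty=8): fills=#2x#3:6@102 #1x#3:1@96; bids=[-] asks=[-]
After op 4 [order #4] market_sell(qty=1): fills=none; bids=[-] asks=[-]
After op 5 [order #5] limit_buy(price=98, qty=2): fills=none; bids=[#5:2@98] asks=[-]
After op 6 [order #6] limit_buy(price=97, qty=6): fills=none; bids=[#5:2@98 #6:6@97] asks=[-]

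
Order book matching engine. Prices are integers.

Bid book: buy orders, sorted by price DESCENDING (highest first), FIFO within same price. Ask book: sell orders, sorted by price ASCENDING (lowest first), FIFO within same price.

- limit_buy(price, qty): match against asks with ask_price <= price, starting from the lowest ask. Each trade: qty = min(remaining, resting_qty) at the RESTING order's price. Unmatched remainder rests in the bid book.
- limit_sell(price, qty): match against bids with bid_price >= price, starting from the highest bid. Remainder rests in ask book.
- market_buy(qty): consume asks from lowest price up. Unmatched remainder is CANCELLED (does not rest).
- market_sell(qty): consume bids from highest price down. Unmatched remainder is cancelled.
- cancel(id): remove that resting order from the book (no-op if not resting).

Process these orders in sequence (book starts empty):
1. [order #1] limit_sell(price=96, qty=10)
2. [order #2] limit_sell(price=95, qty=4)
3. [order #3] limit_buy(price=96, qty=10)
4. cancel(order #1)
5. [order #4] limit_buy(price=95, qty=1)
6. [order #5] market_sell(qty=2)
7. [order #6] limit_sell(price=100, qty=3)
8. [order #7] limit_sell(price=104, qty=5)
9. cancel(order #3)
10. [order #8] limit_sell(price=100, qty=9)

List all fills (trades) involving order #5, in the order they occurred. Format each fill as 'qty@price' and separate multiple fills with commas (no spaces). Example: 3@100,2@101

Answer: 1@95

Derivation:
After op 1 [order #1] limit_sell(price=96, qty=10): fills=none; bids=[-] asks=[#1:10@96]
After op 2 [order #2] limit_sell(price=95, qty=4): fills=none; bids=[-] asks=[#2:4@95 #1:10@96]
After op 3 [order #3] limit_buy(price=96, qty=10): fills=#3x#2:4@95 #3x#1:6@96; bids=[-] asks=[#1:4@96]
After op 4 cancel(order #1): fills=none; bids=[-] asks=[-]
After op 5 [order #4] limit_buy(price=95, qty=1): fills=none; bids=[#4:1@95] asks=[-]
After op 6 [order #5] market_sell(qty=2): fills=#4x#5:1@95; bids=[-] asks=[-]
After op 7 [order #6] limit_sell(price=100, qty=3): fills=none; bids=[-] asks=[#6:3@100]
After op 8 [order #7] limit_sell(price=104, qty=5): fills=none; bids=[-] asks=[#6:3@100 #7:5@104]
After op 9 cancel(order #3): fills=none; bids=[-] asks=[#6:3@100 #7:5@104]
After op 10 [order #8] limit_sell(price=100, qty=9): fills=none; bids=[-] asks=[#6:3@100 #8:9@100 #7:5@104]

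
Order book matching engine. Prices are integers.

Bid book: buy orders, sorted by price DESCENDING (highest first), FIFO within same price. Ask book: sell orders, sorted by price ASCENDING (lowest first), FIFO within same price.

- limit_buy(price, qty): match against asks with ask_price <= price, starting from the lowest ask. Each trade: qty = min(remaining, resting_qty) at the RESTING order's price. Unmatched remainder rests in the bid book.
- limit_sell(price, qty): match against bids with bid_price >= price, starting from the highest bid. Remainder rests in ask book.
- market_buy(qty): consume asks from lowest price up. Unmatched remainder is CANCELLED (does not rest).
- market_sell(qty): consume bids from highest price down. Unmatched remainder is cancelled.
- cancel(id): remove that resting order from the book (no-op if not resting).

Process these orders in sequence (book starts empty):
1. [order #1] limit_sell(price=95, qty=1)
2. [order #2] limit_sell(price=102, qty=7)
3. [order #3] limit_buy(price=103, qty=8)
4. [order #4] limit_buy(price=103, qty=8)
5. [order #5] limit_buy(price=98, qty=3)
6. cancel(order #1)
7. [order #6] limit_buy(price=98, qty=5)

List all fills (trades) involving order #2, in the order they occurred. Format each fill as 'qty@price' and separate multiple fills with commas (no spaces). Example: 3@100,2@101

Answer: 7@102

Derivation:
After op 1 [order #1] limit_sell(price=95, qty=1): fills=none; bids=[-] asks=[#1:1@95]
After op 2 [order #2] limit_sell(price=102, qty=7): fills=none; bids=[-] asks=[#1:1@95 #2:7@102]
After op 3 [order #3] limit_buy(price=103, qty=8): fills=#3x#1:1@95 #3x#2:7@102; bids=[-] asks=[-]
After op 4 [order #4] limit_buy(price=103, qty=8): fills=none; bids=[#4:8@103] asks=[-]
After op 5 [order #5] limit_buy(price=98, qty=3): fills=none; bids=[#4:8@103 #5:3@98] asks=[-]
After op 6 cancel(order #1): fills=none; bids=[#4:8@103 #5:3@98] asks=[-]
After op 7 [order #6] limit_buy(price=98, qty=5): fills=none; bids=[#4:8@103 #5:3@98 #6:5@98] asks=[-]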